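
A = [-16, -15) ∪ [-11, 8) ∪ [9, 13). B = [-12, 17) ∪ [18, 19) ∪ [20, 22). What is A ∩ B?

[-11, 8) ∪ [9, 13)

[-16, -15) meets no B interval.
[-11, 8) ∩ B → [-11, 8).
[9, 13) ∩ B → [9, 13).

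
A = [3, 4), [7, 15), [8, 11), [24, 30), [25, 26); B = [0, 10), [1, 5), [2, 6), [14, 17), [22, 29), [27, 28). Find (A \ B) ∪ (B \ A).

First set merges to [3, 4), [7, 15), [24, 30).
Second set merges to [0, 10), [14, 17), [22, 29).
A \ B = [10, 14), [29, 30).
B \ A = [0, 3), [4, 7), [15, 17), [22, 24).
Union of the two gives the symmetric difference.

[0, 3) ∪ [4, 7) ∪ [10, 14) ∪ [15, 17) ∪ [22, 24) ∪ [29, 30)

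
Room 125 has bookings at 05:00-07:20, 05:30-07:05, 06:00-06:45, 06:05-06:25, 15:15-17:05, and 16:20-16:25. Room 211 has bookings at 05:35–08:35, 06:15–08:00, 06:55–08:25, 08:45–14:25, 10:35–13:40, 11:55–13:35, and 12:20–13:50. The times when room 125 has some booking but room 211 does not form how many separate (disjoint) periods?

First set merges to 05:00–07:20, 15:15–17:05.
Second set merges to 05:35–08:35, 08:45–14:25.
A \ B = 05:00–05:35, 15:15–17:05.
That is 2 disjoint pieces.

2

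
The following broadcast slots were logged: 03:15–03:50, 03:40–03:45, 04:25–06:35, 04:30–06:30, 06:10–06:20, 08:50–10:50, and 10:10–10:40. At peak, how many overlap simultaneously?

At 06:10, 3 of the intervals are simultaneously active.
No point has more.

3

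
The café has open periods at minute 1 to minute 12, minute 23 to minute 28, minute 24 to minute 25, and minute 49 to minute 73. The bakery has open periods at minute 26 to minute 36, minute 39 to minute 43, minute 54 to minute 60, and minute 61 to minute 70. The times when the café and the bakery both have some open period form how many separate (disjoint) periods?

3

First set merges to minute 1 to minute 12, minute 23 to minute 28, minute 49 to minute 73.
A ∩ B = minute 26 to minute 28, minute 54 to minute 60, minute 61 to minute 70.
That is 3 disjoint pieces.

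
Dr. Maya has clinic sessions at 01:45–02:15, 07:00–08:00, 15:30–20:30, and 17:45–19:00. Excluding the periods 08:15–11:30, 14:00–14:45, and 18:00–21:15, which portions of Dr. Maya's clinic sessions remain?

Merge the first list: 01:45–02:15, 07:00–08:00, 15:30–20:30.
01:45–02:15: no B overlap → unchanged.
07:00–08:00: no B overlap → unchanged.
15:30–20:30 minus B → 15:30–18:00.

01:45–02:15, 07:00–08:00, 15:30–18:00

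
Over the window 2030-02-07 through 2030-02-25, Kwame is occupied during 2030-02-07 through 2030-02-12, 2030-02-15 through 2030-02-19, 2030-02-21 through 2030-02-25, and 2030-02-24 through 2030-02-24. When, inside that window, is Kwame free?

Covered (merged): 2030-02-07 through 2030-02-12, 2030-02-15 through 2030-02-19, 2030-02-21 through 2030-02-25.
Uncovered inside 2030-02-07 through 2030-02-25: 2030-02-13 through 2030-02-14, 2030-02-20 through 2030-02-20.

2030-02-13 through 2030-02-14, 2030-02-20 through 2030-02-20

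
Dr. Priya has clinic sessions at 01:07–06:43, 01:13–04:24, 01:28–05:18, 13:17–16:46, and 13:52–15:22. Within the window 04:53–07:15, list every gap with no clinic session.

The merged coverage is 01:07-06:43, 13:17-16:46.
Gaps within 04:53-07:15: 06:43-07:15.

06:43-07:15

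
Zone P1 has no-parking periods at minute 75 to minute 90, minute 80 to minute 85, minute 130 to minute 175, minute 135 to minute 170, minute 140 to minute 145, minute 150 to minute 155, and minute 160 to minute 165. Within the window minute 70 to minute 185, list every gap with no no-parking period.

After merging, the occupied span is minute 75 to minute 90, minute 130 to minute 175.
Uncovered inside minute 70 to minute 185: minute 70 to minute 75, minute 90 to minute 130, minute 175 to minute 185.

minute 70 to minute 75, minute 90 to minute 130, minute 175 to minute 185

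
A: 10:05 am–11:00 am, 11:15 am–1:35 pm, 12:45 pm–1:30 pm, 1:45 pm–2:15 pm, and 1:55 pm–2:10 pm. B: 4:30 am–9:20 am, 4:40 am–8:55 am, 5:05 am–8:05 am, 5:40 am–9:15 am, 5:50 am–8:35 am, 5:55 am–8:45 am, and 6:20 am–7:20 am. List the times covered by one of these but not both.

4:30 am-9:20 am, 10:05 am-11:00 am, 11:15 am-1:35 pm, 1:45 pm-2:15 pm

Merge the first list: 10:05 am-11:00 am, 11:15 am-1:35 pm, 1:45 pm-2:15 pm.
Merge the second list: 4:30 am-9:20 am.
A but not B: 10:05 am-11:00 am, 11:15 am-1:35 pm, 1:45 pm-2:15 pm.
B but not A: 4:30 am-9:20 am.
Combining gives A △ B.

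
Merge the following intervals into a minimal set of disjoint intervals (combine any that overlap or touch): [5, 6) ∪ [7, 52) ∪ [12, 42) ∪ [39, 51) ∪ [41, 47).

[5, 6) ∪ [7, 52)

[7, 52) is disjoint → start new block.
[12, 42) overlaps/touches [7, 52) → extend to [7, 52).
[39, 51) overlaps/touches [7, 52) → extend to [7, 52).
[41, 47) overlaps/touches [7, 52) → extend to [7, 52).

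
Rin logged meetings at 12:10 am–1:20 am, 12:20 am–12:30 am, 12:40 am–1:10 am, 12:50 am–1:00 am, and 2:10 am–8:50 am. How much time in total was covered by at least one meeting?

7 h 50 min

Merged: 12:10 am–1:20 am, 2:10 am–8:50 am.
Lengths: 1 h 10 min + 6 h 40 min = 7 h 50 min.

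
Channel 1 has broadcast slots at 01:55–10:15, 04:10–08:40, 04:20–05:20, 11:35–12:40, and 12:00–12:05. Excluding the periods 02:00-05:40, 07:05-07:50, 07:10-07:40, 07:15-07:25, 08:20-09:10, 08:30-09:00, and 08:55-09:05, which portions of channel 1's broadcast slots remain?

Merge the first list: 01:55–10:15, 11:35–12:40.
Merge the second list: 02:00–05:40, 07:05–07:50, 08:20–09:10.
01:55–10:15 minus B → 01:55–02:00, 05:40–07:05, 07:50–08:20, 09:10–10:15.
11:35–12:40: no B overlap → unchanged.

01:55–02:00, 05:40–07:05, 07:50–08:20, 09:10–10:15, 11:35–12:40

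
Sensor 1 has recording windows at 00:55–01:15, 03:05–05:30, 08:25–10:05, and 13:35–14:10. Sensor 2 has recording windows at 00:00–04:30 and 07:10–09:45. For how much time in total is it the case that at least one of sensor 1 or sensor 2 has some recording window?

9 h

A ∪ B = 00:00-05:30, 07:10-10:05, 13:35-14:10.
Total: 5 h 30 min + 2 h 55 min + 35 min = 9 h.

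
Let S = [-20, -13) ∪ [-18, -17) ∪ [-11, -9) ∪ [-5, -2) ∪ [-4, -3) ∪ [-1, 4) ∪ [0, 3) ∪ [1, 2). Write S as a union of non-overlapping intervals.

[-18, -17) overlaps/touches [-20, -13) → extend to [-20, -13).
[-11, -9) is disjoint → start new block.
[-5, -2) is disjoint → start new block.
[-4, -3) overlaps/touches [-5, -2) → extend to [-5, -2).
[-1, 4) is disjoint → start new block.
[0, 3) overlaps/touches [-1, 4) → extend to [-1, 4).
[1, 2) overlaps/touches [-1, 4) → extend to [-1, 4).

[-20, -13) ∪ [-11, -9) ∪ [-5, -2) ∪ [-1, 4)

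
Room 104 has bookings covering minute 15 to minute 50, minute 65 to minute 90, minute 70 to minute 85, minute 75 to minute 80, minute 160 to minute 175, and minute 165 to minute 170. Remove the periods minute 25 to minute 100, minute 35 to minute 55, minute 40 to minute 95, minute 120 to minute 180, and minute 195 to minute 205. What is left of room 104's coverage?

First set merges to minute 15 to minute 50, minute 65 to minute 90, minute 160 to minute 175.
Second set merges to minute 25 to minute 100, minute 120 to minute 180, minute 195 to minute 205.
minute 15 to minute 50 \ B = minute 15 to minute 25.
minute 65 to minute 90: entirely removed.
minute 160 to minute 175: entirely removed.

minute 15 to minute 25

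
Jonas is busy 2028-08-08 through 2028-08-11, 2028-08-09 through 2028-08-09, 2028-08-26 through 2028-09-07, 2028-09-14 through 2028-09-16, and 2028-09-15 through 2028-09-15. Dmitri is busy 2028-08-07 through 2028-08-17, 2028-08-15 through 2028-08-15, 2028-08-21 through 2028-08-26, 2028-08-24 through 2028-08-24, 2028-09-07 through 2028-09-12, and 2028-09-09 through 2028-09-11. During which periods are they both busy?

A, merged: 2028-08-08 through 2028-08-11, 2028-08-26 through 2028-09-07, 2028-09-14 through 2028-09-16.
B, merged: 2028-08-07 through 2028-08-17, 2028-08-21 through 2028-08-26, 2028-09-07 through 2028-09-12.
2028-08-08 through 2028-08-11 overlaps B on 2028-08-08 through 2028-08-11.
2028-08-26 through 2028-09-07 overlaps B on 2028-08-26 through 2028-08-26, 2028-09-07 through 2028-09-07.
2028-09-14 through 2028-09-16 falls entirely outside B.

2028-08-08 through 2028-08-11, 2028-08-26 through 2028-08-26, 2028-09-07 through 2028-09-07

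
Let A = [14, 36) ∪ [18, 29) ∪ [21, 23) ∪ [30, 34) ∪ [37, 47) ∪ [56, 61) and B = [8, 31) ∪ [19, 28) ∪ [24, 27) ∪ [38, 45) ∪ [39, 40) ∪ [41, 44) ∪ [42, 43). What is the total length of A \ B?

13

Merge the first list: [14, 36), [37, 47), [56, 61).
Merge the second list: [8, 31), [38, 45).
A \ B = [31, 36), [37, 38), [45, 47), [56, 61).
Total: 5 + 1 + 2 + 5 = 13.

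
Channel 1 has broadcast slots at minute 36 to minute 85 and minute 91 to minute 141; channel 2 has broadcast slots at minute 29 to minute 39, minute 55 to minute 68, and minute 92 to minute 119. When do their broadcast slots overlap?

minute 36 to minute 39, minute 55 to minute 68, minute 92 to minute 119

minute 36 to minute 85 meets the second set on minute 36 to minute 39, minute 55 to minute 68.
minute 91 to minute 141 meets the second set on minute 92 to minute 119.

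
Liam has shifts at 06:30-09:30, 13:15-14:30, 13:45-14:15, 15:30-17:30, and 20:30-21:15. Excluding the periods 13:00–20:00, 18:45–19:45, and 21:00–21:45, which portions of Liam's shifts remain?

Merge the first list: 06:30–09:30, 13:15–14:30, 15:30–17:30, 20:30–21:15.
Merge the second list: 13:00–20:00, 21:00–21:45.
06:30–09:30: nothing removed.
13:15–14:30: entirely removed.
15:30–17:30: entirely removed.
20:30–21:15 \ B = 20:30–21:00.

06:30–09:30, 20:30–21:00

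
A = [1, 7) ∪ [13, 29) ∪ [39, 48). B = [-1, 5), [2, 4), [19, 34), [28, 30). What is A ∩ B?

[1, 5) ∪ [19, 29)

Second set merges to [-1, 5), [19, 34).
[1, 7) meets the second set on [1, 5).
[13, 29) meets the second set on [19, 29).
[39, 48): no overlap with the second set.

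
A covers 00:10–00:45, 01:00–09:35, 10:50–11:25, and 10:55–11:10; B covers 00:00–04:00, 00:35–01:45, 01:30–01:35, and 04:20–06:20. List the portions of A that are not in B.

04:00-04:20, 06:20-09:35, 10:50-11:25

Merge the first list: 00:10-00:45, 01:00-09:35, 10:50-11:25.
Merge the second list: 00:00-04:00, 04:20-06:20.
00:10-00:45: entirely removed.
01:00-09:35 \ B = 04:00-04:20, 06:20-09:35.
10:50-11:25: nothing removed.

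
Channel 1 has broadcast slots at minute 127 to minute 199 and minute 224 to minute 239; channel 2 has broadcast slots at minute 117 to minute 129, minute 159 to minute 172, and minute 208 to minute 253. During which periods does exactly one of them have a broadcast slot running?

minute 117 to minute 127, minute 129 to minute 159, minute 172 to minute 199, minute 208 to minute 224, minute 239 to minute 253

A \ B = minute 129 to minute 159, minute 172 to minute 199.
B \ A = minute 117 to minute 127, minute 208 to minute 224, minute 239 to minute 253.
Union of the two gives the symmetric difference.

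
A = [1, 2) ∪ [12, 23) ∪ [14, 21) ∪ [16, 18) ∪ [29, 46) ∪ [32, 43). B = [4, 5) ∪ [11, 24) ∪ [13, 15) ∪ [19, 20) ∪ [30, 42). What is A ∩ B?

[12, 23) ∪ [30, 42)

First set merges to [1, 2), [12, 23), [29, 46).
Second set merges to [4, 5), [11, 24), [30, 42).
[1, 2) meets no B interval.
[12, 23) ∩ B → [12, 23).
[29, 46) ∩ B → [30, 42).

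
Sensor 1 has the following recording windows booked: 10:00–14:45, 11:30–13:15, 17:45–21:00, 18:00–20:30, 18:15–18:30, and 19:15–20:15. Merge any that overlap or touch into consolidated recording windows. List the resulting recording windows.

10:00–14:45, 17:45–21:00

11:30–13:15 overlaps/touches 10:00–14:45 → extend to 10:00–14:45.
17:45–21:00 is disjoint → start new block.
18:00–20:30 overlaps/touches 17:45–21:00 → extend to 17:45–21:00.
18:15–18:30 overlaps/touches 17:45–21:00 → extend to 17:45–21:00.
19:15–20:15 overlaps/touches 17:45–21:00 → extend to 17:45–21:00.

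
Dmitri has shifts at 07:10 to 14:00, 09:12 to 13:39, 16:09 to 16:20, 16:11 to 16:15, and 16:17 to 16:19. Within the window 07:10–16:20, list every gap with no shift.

14:00–16:09

Covered (merged): 07:10–14:00, 16:09–16:20.
Uncovered inside 07:10–16:20: 14:00–16:09.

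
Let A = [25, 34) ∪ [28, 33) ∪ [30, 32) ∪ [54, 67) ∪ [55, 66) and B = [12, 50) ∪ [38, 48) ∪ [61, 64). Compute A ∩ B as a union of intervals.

[25, 34) ∪ [61, 64)

First set merges to [25, 34), [54, 67).
Second set merges to [12, 50), [61, 64).
[25, 34) overlaps B on [25, 34).
[54, 67) overlaps B on [61, 64).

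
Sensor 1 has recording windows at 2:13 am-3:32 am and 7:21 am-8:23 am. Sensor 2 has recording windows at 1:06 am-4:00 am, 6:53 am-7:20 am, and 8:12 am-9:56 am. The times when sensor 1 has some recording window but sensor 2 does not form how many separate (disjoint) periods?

1

A \ B = 7:21 am–8:12 am.
That is 1 disjoint piece.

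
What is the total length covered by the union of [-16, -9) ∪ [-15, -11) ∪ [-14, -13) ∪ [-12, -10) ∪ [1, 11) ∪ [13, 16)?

20

Merged: [-16, -9), [1, 11), [13, 16).
Lengths: 7 + 10 + 3 = 20.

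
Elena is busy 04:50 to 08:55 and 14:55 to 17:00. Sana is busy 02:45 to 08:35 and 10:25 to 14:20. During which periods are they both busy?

04:50–08:55 ∩ B → 04:50–08:35.
14:55–17:00 meets no B interval.

04:50–08:35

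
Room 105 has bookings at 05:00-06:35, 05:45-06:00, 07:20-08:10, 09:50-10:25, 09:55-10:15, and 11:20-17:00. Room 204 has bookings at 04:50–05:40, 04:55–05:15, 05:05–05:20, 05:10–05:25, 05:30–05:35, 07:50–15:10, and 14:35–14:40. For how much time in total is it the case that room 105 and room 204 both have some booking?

Merge the first list: 05:00–06:35, 07:20–08:10, 09:50–10:25, 11:20–17:00.
Merge the second list: 04:50–05:40, 07:50–15:10.
A ∩ B = 05:00–05:40, 07:50–08:10, 09:50–10:25, 11:20–15:10.
Total: 40 min + 20 min + 35 min + 3 h 50 min = 5 h 25 min.

5 h 25 min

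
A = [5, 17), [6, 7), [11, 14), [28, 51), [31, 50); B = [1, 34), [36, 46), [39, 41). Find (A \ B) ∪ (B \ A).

[1, 5) ∪ [17, 28) ∪ [34, 36) ∪ [46, 51)

Merge the first list: [5, 17), [28, 51).
Merge the second list: [1, 34), [36, 46).
Only in the first: [34, 36), [46, 51).
Only in the second: [1, 5), [17, 28).
Together these are the periods covered by exactly one.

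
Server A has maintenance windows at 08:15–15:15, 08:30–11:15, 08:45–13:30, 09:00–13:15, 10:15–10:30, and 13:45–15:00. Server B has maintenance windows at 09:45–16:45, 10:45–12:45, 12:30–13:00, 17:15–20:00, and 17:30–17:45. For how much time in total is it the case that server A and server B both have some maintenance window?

First set merges to 08:15–15:15.
Second set merges to 09:45–16:45, 17:15–20:00.
A ∩ B = 09:45–15:15.
Total: 5 h 30 min.

5 h 30 min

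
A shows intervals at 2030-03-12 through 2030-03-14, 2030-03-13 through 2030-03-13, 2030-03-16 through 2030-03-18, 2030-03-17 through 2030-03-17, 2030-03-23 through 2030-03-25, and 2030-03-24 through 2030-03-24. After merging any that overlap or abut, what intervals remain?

2030-03-13 through 2030-03-13 overlaps/touches 2030-03-12 through 2030-03-14 → extend to 2030-03-12 through 2030-03-14.
2030-03-16 through 2030-03-18 is disjoint → start new block.
2030-03-17 through 2030-03-17 overlaps/touches 2030-03-16 through 2030-03-18 → extend to 2030-03-16 through 2030-03-18.
2030-03-23 through 2030-03-25 is disjoint → start new block.
2030-03-24 through 2030-03-24 overlaps/touches 2030-03-23 through 2030-03-25 → extend to 2030-03-23 through 2030-03-25.

2030-03-12 through 2030-03-14, 2030-03-16 through 2030-03-18, 2030-03-23 through 2030-03-25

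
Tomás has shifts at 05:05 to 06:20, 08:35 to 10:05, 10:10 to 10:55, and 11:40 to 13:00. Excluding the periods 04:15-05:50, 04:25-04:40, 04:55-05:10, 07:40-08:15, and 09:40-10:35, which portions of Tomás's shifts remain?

05:50-06:20, 08:35-09:40, 10:35-10:55, 11:40-13:00

Second set merges to 04:15-05:50, 07:40-08:15, 09:40-10:35.
05:05-06:20 with B removed leaves 05:50-06:20.
08:35-10:05 with B removed leaves 08:35-09:40.
10:10-10:55 with B removed leaves 10:35-10:55.
11:40-13:00 is untouched.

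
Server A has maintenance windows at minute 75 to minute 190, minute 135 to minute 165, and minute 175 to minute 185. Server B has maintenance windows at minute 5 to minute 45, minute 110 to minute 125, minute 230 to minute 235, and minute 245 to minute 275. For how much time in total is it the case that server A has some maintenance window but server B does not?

100 minutes

First set merges to minute 75 to minute 190.
A \ B = minute 75 to minute 110, minute 125 to minute 190.
Total: 35 minutes + 65 minutes = 100 minutes.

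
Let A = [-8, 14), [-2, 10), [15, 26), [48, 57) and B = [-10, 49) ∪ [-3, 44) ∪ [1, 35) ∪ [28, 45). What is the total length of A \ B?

8

First set merges to [-8, 14), [15, 26), [48, 57).
Second set merges to [-10, 49).
A \ B = [49, 57).
Total: 8.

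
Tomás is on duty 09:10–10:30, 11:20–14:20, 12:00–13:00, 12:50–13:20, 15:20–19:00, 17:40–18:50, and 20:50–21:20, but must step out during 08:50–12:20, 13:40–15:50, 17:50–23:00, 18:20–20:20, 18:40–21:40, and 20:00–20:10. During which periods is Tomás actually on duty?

Merge the first list: 09:10–10:30, 11:20–14:20, 15:20–19:00, 20:50–21:20.
Merge the second list: 08:50–12:20, 13:40–15:50, 17:50–23:00.
09:10–10:30 lies entirely inside B → drops out.
11:20–14:20 with B removed leaves 12:20–13:40.
15:20–19:00 with B removed leaves 15:50–17:50.
20:50–21:20 lies entirely inside B → drops out.

12:20–13:40, 15:50–17:50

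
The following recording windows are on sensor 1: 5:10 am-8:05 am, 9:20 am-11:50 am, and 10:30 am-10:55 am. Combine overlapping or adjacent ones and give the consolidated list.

9:20 am–11:50 am is disjoint → start new block.
10:30 am–10:55 am overlaps/touches 9:20 am–11:50 am → extend to 9:20 am–11:50 am.

5:10 am–8:05 am, 9:20 am–11:50 am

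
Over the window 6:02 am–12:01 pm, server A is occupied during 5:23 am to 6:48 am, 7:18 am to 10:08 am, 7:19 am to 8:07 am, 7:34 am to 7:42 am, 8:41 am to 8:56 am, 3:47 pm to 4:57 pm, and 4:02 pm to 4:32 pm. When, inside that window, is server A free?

Covered (merged): 5:23 am–6:48 am, 7:18 am–10:08 am, 3:47 pm–4:57 pm.
Gaps within 6:02 am–12:01 pm: 6:48 am–7:18 am, 10:08 am–12:01 pm.

6:48 am–7:18 am, 10:08 am–12:01 pm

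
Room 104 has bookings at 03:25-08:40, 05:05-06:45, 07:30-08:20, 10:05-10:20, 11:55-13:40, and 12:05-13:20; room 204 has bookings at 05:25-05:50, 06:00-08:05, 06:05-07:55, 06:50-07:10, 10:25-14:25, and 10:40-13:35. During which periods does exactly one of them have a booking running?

03:25–05:25, 05:50–06:00, 08:05–08:40, 10:05–10:20, 10:25–11:55, 13:40–14:25

A, merged: 03:25–08:40, 10:05–10:20, 11:55–13:40.
B, merged: 05:25–05:50, 06:00–08:05, 10:25–14:25.
A \ B = 03:25–05:25, 05:50–06:00, 08:05–08:40, 10:05–10:20.
B \ A = 10:25–11:55, 13:40–14:25.
Union of the two gives the symmetric difference.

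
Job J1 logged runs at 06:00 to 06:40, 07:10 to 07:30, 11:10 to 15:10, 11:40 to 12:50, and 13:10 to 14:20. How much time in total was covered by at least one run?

Merged: 06:00–06:40, 07:10–07:30, 11:10–15:10.
Lengths: 40 min + 20 min + 4 h = 5 h.

5 h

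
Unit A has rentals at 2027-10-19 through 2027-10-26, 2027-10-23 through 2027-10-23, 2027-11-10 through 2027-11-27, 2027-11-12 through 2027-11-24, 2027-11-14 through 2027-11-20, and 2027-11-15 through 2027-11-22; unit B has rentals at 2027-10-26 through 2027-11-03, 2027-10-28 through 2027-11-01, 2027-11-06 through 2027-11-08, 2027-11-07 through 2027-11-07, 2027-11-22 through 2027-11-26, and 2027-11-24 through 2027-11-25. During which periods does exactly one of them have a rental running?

2027-10-19 through 2027-10-25, 2027-10-27 through 2027-11-03, 2027-11-06 through 2027-11-08, 2027-11-10 through 2027-11-21, 2027-11-27 through 2027-11-27

First set merges to 2027-10-19 through 2027-10-26, 2027-11-10 through 2027-11-27.
Second set merges to 2027-10-26 through 2027-11-03, 2027-11-06 through 2027-11-08, 2027-11-22 through 2027-11-26.
Only in the first: 2027-10-19 through 2027-10-25, 2027-11-10 through 2027-11-21, 2027-11-27 through 2027-11-27.
Only in the second: 2027-10-27 through 2027-11-03, 2027-11-06 through 2027-11-08.
Together these are the periods covered by exactly one.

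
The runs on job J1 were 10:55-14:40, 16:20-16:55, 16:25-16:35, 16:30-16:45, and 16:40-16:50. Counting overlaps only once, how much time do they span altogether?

4 h 20 min

Merged: 10:55-14:40, 16:20-16:55.
Lengths: 3 h 45 min + 35 min = 4 h 20 min.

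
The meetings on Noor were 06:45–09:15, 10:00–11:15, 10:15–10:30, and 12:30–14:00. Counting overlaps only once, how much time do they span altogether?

5 h 15 min

Merged: 06:45–09:15, 10:00–11:15, 12:30–14:00.
Lengths: 2 h 30 min + 1 h 15 min + 1 h 30 min = 5 h 15 min.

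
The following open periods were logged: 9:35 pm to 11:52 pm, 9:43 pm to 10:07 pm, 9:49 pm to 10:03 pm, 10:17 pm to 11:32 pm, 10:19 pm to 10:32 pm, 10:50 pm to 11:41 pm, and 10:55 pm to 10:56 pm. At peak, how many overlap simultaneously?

At 10:55 pm, 4 of the intervals are simultaneously active.
No point has more.

4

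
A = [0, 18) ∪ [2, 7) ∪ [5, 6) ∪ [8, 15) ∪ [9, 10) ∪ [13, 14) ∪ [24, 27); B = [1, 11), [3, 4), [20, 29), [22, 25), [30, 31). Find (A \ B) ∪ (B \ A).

A, merged: [0, 18), [24, 27).
B, merged: [1, 11), [20, 29), [30, 31).
Only in the first: [0, 1), [11, 18).
Only in the second: [20, 24), [27, 29), [30, 31).
Together these are the periods covered by exactly one.

[0, 1) ∪ [11, 18) ∪ [20, 24) ∪ [27, 29) ∪ [30, 31)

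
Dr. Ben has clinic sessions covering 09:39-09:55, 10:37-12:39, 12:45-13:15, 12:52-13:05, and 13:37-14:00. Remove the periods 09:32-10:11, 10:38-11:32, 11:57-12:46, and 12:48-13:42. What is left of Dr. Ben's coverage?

First set merges to 09:39–09:55, 10:37–12:39, 12:45–13:15, 13:37–14:00.
09:39–09:55: fully covered by B → removed.
10:37–12:39 minus B → 10:37–10:38, 11:32–11:57.
12:45–13:15 minus B → 12:46–12:48.
13:37–14:00 minus B → 13:42–14:00.

10:37–10:38, 11:32–11:57, 12:46–12:48, 13:42–14:00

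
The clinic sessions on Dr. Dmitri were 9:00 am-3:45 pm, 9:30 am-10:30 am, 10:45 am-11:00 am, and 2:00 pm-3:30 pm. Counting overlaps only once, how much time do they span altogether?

Merged: 9:00 am-3:45 pm.
Length: 6 h 45 min.

6 h 45 min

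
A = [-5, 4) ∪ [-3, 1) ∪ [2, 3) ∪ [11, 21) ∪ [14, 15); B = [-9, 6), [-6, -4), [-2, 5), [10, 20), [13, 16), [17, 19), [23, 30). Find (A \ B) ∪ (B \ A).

First set merges to [-5, 4), [11, 21).
Second set merges to [-9, 6), [10, 20), [23, 30).
Only in the first: [20, 21).
Only in the second: [-9, -5), [4, 6), [10, 11), [23, 30).
Together these are the periods covered by exactly one.

[-9, -5) ∪ [4, 6) ∪ [10, 11) ∪ [20, 21) ∪ [23, 30)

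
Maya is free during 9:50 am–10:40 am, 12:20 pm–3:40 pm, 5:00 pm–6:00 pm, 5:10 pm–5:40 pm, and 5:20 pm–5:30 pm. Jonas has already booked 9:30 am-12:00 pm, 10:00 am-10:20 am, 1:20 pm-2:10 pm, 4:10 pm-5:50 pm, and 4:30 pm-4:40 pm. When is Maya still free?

First set merges to 9:50 am-10:40 am, 12:20 pm-3:40 pm, 5:00 pm-6:00 pm.
Second set merges to 9:30 am-12:00 pm, 1:20 pm-2:10 pm, 4:10 pm-5:50 pm.
9:50 am-10:40 am: fully covered by B → removed.
12:20 pm-3:40 pm minus B → 12:20 pm-1:20 pm, 2:10 pm-3:40 pm.
5:00 pm-6:00 pm minus B → 5:50 pm-6:00 pm.

12:20 pm-1:20 pm, 2:10 pm-3:40 pm, 5:50 pm-6:00 pm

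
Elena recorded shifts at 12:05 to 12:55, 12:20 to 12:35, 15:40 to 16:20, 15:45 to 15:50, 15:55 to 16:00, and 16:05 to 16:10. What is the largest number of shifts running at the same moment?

Walk the sorted start/end points keeping a running depth.
The depth first hits 2 at 12:20.

2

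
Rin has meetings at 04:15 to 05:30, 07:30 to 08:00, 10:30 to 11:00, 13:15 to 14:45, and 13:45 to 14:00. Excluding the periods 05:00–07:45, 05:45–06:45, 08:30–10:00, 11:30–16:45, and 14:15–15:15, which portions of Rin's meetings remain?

04:15–05:00, 07:45–08:00, 10:30–11:00

First set merges to 04:15–05:30, 07:30–08:00, 10:30–11:00, 13:15–14:45.
Second set merges to 05:00–07:45, 08:30–10:00, 11:30–16:45.
04:15–05:30 with B removed leaves 04:15–05:00.
07:30–08:00 with B removed leaves 07:45–08:00.
10:30–11:00 is untouched.
13:15–14:45 lies entirely inside B → drops out.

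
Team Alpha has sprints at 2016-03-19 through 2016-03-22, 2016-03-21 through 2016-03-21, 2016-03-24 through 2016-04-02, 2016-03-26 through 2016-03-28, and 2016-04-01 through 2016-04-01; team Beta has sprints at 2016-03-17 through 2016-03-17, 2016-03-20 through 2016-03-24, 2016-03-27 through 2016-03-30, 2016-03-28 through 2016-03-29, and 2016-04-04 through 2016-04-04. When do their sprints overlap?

A, merged: 2016-03-19 through 2016-03-22, 2016-03-24 through 2016-04-02.
B, merged: 2016-03-17 through 2016-03-17, 2016-03-20 through 2016-03-24, 2016-03-27 through 2016-03-30, 2016-04-04 through 2016-04-04.
2016-03-19 through 2016-03-22 ∩ B → 2016-03-20 through 2016-03-22.
2016-03-24 through 2016-04-02 ∩ B → 2016-03-24 through 2016-03-24, 2016-03-27 through 2016-03-30.

2016-03-20 through 2016-03-22, 2016-03-24 through 2016-03-24, 2016-03-27 through 2016-03-30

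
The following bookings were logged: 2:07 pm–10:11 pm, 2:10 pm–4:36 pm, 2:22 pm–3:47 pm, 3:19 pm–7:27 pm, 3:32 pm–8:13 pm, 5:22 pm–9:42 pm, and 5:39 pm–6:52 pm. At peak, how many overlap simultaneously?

Sweep endpoints in order; track running count of active intervals.
Peak of 5 reached at 3:32 pm.

5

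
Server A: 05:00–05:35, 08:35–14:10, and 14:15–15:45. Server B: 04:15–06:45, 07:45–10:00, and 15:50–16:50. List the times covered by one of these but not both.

A \ B = 10:00–14:10, 14:15–15:45.
B \ A = 04:15–05:00, 05:35–06:45, 07:45–08:35, 15:50–16:50.
Union of the two gives the symmetric difference.

04:15–05:00, 05:35–06:45, 07:45–08:35, 10:00–14:10, 14:15–15:45, 15:50–16:50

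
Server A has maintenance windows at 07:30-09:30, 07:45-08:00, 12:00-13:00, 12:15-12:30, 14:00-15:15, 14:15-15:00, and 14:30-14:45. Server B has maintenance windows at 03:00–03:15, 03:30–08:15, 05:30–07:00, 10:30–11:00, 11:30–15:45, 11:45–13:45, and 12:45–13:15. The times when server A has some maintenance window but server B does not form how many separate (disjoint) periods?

1

A, merged: 07:30-09:30, 12:00-13:00, 14:00-15:15.
B, merged: 03:00-03:15, 03:30-08:15, 10:30-11:00, 11:30-15:45.
A \ B = 08:15-09:30.
That is 1 disjoint piece.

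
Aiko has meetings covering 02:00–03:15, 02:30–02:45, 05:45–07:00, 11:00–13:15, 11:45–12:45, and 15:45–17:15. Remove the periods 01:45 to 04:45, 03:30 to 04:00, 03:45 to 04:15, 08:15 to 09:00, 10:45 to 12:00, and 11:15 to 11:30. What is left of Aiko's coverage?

A, merged: 02:00–03:15, 05:45–07:00, 11:00–13:15, 15:45–17:15.
B, merged: 01:45–04:45, 08:15–09:00, 10:45–12:00.
02:00–03:15 lies entirely inside B → drops out.
05:45–07:00 is untouched.
11:00–13:15 with B removed leaves 12:00–13:15.
15:45–17:15 is untouched.

05:45–07:00, 12:00–13:15, 15:45–17:15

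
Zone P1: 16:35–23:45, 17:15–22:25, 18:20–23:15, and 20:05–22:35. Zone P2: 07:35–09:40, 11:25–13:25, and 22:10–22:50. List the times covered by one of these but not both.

07:35-09:40, 11:25-13:25, 16:35-22:10, 22:50-23:45

A, merged: 16:35-23:45.
A but not B: 16:35-22:10, 22:50-23:45.
B but not A: 07:35-09:40, 11:25-13:25.
Combining gives A △ B.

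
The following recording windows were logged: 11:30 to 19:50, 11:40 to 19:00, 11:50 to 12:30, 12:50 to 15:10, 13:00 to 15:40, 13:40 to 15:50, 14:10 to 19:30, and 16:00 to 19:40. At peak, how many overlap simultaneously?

6

Walk the sorted start/end points keeping a running depth.
The depth first hits 6 at 14:10.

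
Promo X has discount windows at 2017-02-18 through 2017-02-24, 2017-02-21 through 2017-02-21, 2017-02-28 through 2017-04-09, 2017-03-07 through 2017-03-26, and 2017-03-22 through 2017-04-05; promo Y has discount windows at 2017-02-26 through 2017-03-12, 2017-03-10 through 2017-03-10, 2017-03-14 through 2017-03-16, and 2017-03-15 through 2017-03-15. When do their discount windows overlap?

Merge the first list: 2017-02-18 through 2017-02-24, 2017-02-28 through 2017-04-09.
Merge the second list: 2017-02-26 through 2017-03-12, 2017-03-14 through 2017-03-16.
2017-02-18 through 2017-02-24 meets no B interval.
2017-02-28 through 2017-04-09 ∩ B → 2017-02-28 through 2017-03-12, 2017-03-14 through 2017-03-16.

2017-02-28 through 2017-03-12, 2017-03-14 through 2017-03-16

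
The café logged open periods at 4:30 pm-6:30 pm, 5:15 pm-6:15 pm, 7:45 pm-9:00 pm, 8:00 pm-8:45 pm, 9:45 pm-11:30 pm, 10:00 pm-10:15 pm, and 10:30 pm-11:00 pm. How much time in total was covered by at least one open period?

5 h

Merged: 4:30 pm–6:30 pm, 7:45 pm–9:00 pm, 9:45 pm–11:30 pm.
Lengths: 2 h + 1 h 15 min + 1 h 45 min = 5 h.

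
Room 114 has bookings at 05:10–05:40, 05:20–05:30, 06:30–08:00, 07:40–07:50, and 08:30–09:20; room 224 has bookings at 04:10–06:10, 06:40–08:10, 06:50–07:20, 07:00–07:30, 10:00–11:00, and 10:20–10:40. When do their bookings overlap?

05:10-05:40, 06:40-08:00

Merge the first list: 05:10-05:40, 06:30-08:00, 08:30-09:20.
Merge the second list: 04:10-06:10, 06:40-08:10, 10:00-11:00.
05:10-05:40 ∩ B → 05:10-05:40.
06:30-08:00 ∩ B → 06:40-08:00.
08:30-09:20 meets no B interval.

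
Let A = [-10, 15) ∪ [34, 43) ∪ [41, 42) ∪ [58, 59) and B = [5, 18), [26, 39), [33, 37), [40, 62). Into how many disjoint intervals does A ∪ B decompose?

2

A, merged: [-10, 15), [34, 43), [58, 59).
B, merged: [5, 18), [26, 39), [40, 62).
A ∪ B = [-10, 18), [26, 62).
That is 2 disjoint pieces.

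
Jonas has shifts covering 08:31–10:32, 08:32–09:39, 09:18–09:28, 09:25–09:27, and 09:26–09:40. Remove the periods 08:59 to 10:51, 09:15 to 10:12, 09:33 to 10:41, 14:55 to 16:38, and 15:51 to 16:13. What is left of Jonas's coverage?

08:31-08:59

First set merges to 08:31-10:32.
Second set merges to 08:59-10:51, 14:55-16:38.
08:31-10:32 \ B = 08:31-08:59.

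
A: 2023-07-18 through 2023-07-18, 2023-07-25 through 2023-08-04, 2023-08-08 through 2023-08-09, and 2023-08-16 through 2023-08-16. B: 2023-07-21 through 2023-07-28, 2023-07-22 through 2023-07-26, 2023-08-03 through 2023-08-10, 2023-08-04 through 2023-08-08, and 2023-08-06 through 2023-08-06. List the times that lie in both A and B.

Merge the second list: 2023-07-21 through 2023-07-28, 2023-08-03 through 2023-08-10.
2023-07-18 through 2023-07-18 falls entirely outside B.
2023-07-25 through 2023-08-04 overlaps B on 2023-07-25 through 2023-07-28, 2023-08-03 through 2023-08-04.
2023-08-08 through 2023-08-09 overlaps B on 2023-08-08 through 2023-08-09.
2023-08-16 through 2023-08-16 falls entirely outside B.

2023-07-25 through 2023-07-28, 2023-08-03 through 2023-08-04, 2023-08-08 through 2023-08-09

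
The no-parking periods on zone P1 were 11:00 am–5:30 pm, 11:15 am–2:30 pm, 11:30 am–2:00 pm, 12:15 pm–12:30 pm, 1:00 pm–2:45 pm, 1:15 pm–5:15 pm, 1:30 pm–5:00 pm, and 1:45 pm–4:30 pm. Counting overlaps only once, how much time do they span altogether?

6 h 30 min

Merged: 11:00 am–5:30 pm.
Length: 6 h 30 min.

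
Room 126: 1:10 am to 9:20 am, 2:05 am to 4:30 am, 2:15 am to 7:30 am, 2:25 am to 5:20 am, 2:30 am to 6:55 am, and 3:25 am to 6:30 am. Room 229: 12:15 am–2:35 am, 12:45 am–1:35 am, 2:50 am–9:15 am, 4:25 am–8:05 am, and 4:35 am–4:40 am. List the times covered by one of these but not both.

12:15 am–1:10 am, 2:35 am–2:50 am, 9:15 am–9:20 am

Merge the first list: 1:10 am–9:20 am.
Merge the second list: 12:15 am–2:35 am, 2:50 am–9:15 am.
A but not B: 2:35 am–2:50 am, 9:15 am–9:20 am.
B but not A: 12:15 am–1:10 am.
Combining gives A △ B.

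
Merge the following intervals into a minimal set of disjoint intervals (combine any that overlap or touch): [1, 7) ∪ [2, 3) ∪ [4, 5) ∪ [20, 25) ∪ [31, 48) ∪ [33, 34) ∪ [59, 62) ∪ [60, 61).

[1, 7) ∪ [20, 25) ∪ [31, 48) ∪ [59, 62)

[2, 3) overlaps/touches [1, 7) → extend to [1, 7).
[4, 5) overlaps/touches [1, 7) → extend to [1, 7).
[20, 25) is disjoint → start new block.
[31, 48) is disjoint → start new block.
[33, 34) overlaps/touches [31, 48) → extend to [31, 48).
[59, 62) is disjoint → start new block.
[60, 61) overlaps/touches [59, 62) → extend to [59, 62).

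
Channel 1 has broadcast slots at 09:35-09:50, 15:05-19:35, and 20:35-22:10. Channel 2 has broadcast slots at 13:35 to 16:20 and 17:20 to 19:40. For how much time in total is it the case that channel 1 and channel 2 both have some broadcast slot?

3 h 30 min

A ∩ B = 15:05-16:20, 17:20-19:35.
Total: 1 h 15 min + 2 h 15 min = 3 h 30 min.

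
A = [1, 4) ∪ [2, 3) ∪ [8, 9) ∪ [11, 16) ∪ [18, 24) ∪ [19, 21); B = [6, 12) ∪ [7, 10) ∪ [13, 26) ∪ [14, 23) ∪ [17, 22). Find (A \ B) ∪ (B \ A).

First set merges to [1, 4), [8, 9), [11, 16), [18, 24).
Second set merges to [6, 12), [13, 26).
Only in the first: [1, 4), [12, 13).
Only in the second: [6, 8), [9, 11), [16, 18), [24, 26).
Together these are the periods covered by exactly one.

[1, 4) ∪ [6, 8) ∪ [9, 11) ∪ [12, 13) ∪ [16, 18) ∪ [24, 26)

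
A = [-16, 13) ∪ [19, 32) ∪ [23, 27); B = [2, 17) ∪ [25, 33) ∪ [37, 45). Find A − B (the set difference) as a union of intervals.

[-16, 2) ∪ [19, 25)

A, merged: [-16, 13), [19, 32).
[-16, 13) with B removed leaves [-16, 2).
[19, 32) with B removed leaves [19, 25).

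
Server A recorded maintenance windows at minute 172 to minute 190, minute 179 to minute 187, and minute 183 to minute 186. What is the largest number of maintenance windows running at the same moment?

3

At minute 183, 3 of the intervals are simultaneously active.
No point has more.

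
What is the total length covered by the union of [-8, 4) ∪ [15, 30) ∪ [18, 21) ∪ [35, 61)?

Merged: [-8, 4), [15, 30), [35, 61).
Lengths: 12 + 15 + 26 = 53.

53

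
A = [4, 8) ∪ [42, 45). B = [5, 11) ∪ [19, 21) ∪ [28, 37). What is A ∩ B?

[4, 8) overlaps B on [5, 8).
[42, 45) falls entirely outside B.

[5, 8)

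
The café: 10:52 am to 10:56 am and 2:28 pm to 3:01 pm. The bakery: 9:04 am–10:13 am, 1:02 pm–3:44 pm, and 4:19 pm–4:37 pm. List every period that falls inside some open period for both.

10:52 am–10:56 am falls entirely outside B.
2:28 pm–3:01 pm overlaps B on 2:28 pm–3:01 pm.

2:28 pm–3:01 pm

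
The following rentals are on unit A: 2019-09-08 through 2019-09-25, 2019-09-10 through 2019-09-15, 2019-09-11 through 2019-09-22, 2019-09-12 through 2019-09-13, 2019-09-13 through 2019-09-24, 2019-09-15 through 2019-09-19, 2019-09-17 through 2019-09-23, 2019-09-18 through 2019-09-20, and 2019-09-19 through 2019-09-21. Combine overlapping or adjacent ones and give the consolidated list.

2019-09-08 through 2019-09-25

2019-09-10 through 2019-09-15 overlaps/touches 2019-09-08 through 2019-09-25 → extend to 2019-09-08 through 2019-09-25.
2019-09-11 through 2019-09-22 overlaps/touches 2019-09-08 through 2019-09-25 → extend to 2019-09-08 through 2019-09-25.
2019-09-12 through 2019-09-13 overlaps/touches 2019-09-08 through 2019-09-25 → extend to 2019-09-08 through 2019-09-25.
2019-09-13 through 2019-09-24 overlaps/touches 2019-09-08 through 2019-09-25 → extend to 2019-09-08 through 2019-09-25.
2019-09-15 through 2019-09-19 overlaps/touches 2019-09-08 through 2019-09-25 → extend to 2019-09-08 through 2019-09-25.
2019-09-17 through 2019-09-23 overlaps/touches 2019-09-08 through 2019-09-25 → extend to 2019-09-08 through 2019-09-25.
2019-09-18 through 2019-09-20 overlaps/touches 2019-09-08 through 2019-09-25 → extend to 2019-09-08 through 2019-09-25.
2019-09-19 through 2019-09-21 overlaps/touches 2019-09-08 through 2019-09-25 → extend to 2019-09-08 through 2019-09-25.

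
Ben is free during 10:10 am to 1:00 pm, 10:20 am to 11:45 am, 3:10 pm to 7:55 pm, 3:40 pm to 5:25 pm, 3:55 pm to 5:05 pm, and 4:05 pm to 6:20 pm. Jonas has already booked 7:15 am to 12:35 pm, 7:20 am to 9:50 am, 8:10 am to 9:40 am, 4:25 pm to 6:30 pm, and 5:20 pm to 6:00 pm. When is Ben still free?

12:35 pm–1:00 pm, 3:10 pm–4:25 pm, 6:30 pm–7:55 pm

First set merges to 10:10 am–1:00 pm, 3:10 pm–7:55 pm.
Second set merges to 7:15 am–12:35 pm, 4:25 pm–6:30 pm.
10:10 am–1:00 pm minus B → 12:35 pm–1:00 pm.
3:10 pm–7:55 pm minus B → 3:10 pm–4:25 pm, 6:30 pm–7:55 pm.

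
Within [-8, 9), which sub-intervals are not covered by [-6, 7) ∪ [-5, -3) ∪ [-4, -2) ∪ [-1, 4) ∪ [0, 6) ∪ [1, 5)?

After merging, the occupied span is [-6, 7).
Gaps within [-8, 9): [-8, -6), [7, 9).

[-8, -6) ∪ [7, 9)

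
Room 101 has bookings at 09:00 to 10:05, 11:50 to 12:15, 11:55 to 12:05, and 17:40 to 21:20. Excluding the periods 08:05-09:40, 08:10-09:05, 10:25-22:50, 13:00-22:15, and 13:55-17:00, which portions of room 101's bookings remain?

09:40-10:05

First set merges to 09:00-10:05, 11:50-12:15, 17:40-21:20.
Second set merges to 08:05-09:40, 10:25-22:50.
09:00-10:05 with B removed leaves 09:40-10:05.
11:50-12:15 lies entirely inside B → drops out.
17:40-21:20 lies entirely inside B → drops out.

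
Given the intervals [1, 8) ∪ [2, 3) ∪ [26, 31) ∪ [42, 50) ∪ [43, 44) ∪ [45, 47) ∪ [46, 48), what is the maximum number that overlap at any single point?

Sweep endpoints in order; track running count of active intervals.
Peak of 3 reached at 46.

3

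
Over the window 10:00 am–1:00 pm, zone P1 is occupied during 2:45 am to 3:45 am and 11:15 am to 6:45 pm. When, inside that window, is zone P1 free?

10:00 am–11:15 am

After merging, the occupied span is 2:45 am–3:45 am, 11:15 am–6:45 pm.
Gaps within 10:00 am–1:00 pm: 10:00 am–11:15 am.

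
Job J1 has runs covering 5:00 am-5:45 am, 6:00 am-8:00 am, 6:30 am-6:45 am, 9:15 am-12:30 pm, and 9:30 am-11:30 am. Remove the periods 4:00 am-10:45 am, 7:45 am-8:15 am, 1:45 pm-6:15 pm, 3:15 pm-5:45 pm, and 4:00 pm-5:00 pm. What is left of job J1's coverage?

First set merges to 5:00 am–5:45 am, 6:00 am–8:00 am, 9:15 am–12:30 pm.
Second set merges to 4:00 am–10:45 am, 1:45 pm–6:15 pm.
5:00 am–5:45 am lies entirely inside B → drops out.
6:00 am–8:00 am lies entirely inside B → drops out.
9:15 am–12:30 pm with B removed leaves 10:45 am–12:30 pm.

10:45 am–12:30 pm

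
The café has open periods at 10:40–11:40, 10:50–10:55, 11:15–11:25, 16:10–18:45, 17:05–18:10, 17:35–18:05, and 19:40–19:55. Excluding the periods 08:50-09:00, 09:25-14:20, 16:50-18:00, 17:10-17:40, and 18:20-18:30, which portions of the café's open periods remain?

16:10–16:50, 18:00–18:20, 18:30–18:45, 19:40–19:55

A, merged: 10:40–11:40, 16:10–18:45, 19:40–19:55.
B, merged: 08:50–09:00, 09:25–14:20, 16:50–18:00, 18:20–18:30.
10:40–11:40: entirely removed.
16:10–18:45 \ B = 16:10–16:50, 18:00–18:20, 18:30–18:45.
19:40–19:55: nothing removed.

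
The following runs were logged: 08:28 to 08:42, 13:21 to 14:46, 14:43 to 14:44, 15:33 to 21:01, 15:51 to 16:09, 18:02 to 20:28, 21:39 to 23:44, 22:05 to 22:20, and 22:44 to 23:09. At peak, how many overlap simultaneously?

Walk the sorted start/end points keeping a running depth.
The depth first hits 2 at 14:43.

2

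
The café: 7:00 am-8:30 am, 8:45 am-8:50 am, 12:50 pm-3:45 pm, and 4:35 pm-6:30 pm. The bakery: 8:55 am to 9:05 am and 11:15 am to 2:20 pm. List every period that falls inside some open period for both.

12:50 pm-2:20 pm

7:00 am-8:30 am falls entirely outside B.
8:45 am-8:50 am falls entirely outside B.
12:50 pm-3:45 pm overlaps B on 12:50 pm-2:20 pm.
4:35 pm-6:30 pm falls entirely outside B.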